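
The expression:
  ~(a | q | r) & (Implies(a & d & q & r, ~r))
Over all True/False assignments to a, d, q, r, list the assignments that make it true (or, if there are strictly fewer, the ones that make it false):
is true only for:
  a=False, d=False, q=False, r=False;
  a=False, d=True, q=False, r=False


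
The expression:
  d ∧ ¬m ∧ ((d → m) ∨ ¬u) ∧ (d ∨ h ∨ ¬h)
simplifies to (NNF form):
d ∧ ¬m ∧ ¬u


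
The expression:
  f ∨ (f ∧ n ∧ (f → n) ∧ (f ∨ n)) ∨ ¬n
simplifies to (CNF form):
f ∨ ¬n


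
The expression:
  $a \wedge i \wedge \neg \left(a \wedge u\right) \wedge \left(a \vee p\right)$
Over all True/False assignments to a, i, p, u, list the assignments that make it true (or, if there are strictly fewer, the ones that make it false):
is true only for:
  a=True, i=True, p=False, u=False;
  a=True, i=True, p=True, u=False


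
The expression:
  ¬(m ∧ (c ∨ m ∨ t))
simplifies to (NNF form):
¬m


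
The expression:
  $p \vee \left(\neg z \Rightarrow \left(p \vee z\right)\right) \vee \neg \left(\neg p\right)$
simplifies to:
$p \vee z$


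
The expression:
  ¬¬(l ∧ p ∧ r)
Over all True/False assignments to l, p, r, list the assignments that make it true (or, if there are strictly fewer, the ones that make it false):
is true only for:
  l=True, p=True, r=True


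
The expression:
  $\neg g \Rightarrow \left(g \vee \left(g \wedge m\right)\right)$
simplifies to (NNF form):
$g$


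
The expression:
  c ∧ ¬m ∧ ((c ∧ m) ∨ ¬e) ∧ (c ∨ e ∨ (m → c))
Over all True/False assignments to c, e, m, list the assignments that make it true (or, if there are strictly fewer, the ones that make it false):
is true only for:
  c=True, e=False, m=False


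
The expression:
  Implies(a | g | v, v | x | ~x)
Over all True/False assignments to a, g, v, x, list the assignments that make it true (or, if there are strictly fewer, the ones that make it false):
is always true.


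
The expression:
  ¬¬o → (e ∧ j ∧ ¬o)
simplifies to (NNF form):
¬o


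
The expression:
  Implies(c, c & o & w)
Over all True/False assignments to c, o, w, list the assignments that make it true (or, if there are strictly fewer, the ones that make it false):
is false only for:
  c=True, o=False, w=False;
  c=True, o=False, w=True;
  c=True, o=True, w=False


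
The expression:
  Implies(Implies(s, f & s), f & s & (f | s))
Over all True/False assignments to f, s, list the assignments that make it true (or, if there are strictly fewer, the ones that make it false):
is true only for:
  f=False, s=True;
  f=True, s=True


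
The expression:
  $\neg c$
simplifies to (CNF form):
$\neg c$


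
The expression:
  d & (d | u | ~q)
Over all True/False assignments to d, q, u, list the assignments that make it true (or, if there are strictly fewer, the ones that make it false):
is true only for:
  d=True, q=False, u=False;
  d=True, q=False, u=True;
  d=True, q=True, u=False;
  d=True, q=True, u=True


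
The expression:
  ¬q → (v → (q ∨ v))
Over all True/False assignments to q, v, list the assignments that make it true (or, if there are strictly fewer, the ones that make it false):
is always true.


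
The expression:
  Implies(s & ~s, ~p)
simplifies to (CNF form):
True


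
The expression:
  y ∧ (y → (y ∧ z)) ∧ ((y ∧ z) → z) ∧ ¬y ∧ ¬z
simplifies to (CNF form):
False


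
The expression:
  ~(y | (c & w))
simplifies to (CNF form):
~y & (~c | ~w)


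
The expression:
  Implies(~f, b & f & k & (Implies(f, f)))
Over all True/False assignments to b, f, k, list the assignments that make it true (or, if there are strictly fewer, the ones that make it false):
is true only for:
  b=False, f=True, k=False;
  b=False, f=True, k=True;
  b=True, f=True, k=False;
  b=True, f=True, k=True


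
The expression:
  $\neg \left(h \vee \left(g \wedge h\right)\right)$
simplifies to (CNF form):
$\neg h$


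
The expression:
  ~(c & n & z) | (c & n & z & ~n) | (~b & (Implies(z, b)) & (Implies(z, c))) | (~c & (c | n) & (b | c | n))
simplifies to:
~c | ~n | ~z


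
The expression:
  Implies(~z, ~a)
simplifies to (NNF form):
z | ~a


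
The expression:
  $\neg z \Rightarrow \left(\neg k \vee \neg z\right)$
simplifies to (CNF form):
$\text{True}$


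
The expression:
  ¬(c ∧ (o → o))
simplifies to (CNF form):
¬c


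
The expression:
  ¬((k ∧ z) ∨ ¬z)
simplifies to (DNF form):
z ∧ ¬k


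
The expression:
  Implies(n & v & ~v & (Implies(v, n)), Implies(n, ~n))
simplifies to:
True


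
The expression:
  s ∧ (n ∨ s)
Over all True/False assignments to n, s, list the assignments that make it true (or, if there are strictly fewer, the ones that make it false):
is true only for:
  n=False, s=True;
  n=True, s=True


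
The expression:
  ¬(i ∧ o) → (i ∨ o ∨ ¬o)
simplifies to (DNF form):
True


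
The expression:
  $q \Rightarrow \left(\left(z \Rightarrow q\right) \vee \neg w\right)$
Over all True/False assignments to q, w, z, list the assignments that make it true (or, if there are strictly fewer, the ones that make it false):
is always true.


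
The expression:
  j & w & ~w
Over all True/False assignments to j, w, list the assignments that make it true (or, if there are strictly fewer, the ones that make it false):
is never true.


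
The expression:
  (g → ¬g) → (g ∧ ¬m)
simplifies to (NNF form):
g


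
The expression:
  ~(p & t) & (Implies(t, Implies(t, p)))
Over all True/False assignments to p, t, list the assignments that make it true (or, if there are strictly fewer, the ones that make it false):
is true only for:
  p=False, t=False;
  p=True, t=False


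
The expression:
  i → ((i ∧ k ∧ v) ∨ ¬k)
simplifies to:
v ∨ ¬i ∨ ¬k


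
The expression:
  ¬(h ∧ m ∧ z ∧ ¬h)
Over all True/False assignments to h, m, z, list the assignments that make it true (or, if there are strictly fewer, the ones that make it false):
is always true.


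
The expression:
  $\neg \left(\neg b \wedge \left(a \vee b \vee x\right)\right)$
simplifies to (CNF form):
$\left(b \vee \neg a\right) \wedge \left(b \vee \neg x\right)$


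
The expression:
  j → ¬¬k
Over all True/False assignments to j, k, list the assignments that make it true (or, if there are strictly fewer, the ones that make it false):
is false only for:
  j=True, k=False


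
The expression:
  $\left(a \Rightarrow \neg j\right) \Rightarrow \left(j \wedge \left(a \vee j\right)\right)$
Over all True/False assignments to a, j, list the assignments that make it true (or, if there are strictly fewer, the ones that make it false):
is true only for:
  a=False, j=True;
  a=True, j=True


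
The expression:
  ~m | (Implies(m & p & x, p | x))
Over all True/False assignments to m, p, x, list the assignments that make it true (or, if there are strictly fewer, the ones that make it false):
is always true.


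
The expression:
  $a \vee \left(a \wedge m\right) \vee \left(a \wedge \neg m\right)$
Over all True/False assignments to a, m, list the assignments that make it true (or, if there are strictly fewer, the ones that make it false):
is true only for:
  a=True, m=False;
  a=True, m=True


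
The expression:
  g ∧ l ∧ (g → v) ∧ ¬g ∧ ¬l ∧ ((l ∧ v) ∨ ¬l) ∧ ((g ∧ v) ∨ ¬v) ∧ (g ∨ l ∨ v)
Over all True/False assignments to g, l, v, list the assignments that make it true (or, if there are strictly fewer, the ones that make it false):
is never true.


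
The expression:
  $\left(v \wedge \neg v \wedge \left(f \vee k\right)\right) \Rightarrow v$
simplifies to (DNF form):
$\text{True}$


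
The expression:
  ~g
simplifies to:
~g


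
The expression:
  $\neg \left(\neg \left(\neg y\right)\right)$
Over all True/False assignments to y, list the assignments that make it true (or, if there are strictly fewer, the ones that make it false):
is true only for:
  y=False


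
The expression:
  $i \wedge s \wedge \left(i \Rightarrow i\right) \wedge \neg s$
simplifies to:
$\text{False}$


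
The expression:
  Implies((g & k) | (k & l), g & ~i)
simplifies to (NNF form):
~k | (g & ~i) | (~g & ~l)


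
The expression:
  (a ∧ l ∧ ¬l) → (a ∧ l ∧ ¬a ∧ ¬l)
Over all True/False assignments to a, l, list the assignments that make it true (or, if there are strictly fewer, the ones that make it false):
is always true.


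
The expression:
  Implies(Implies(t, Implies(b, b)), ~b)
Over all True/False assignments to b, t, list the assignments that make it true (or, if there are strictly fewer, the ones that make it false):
is true only for:
  b=False, t=False;
  b=False, t=True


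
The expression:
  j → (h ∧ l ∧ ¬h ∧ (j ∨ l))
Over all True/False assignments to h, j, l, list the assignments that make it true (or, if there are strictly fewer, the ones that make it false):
is true only for:
  h=False, j=False, l=False;
  h=False, j=False, l=True;
  h=True, j=False, l=False;
  h=True, j=False, l=True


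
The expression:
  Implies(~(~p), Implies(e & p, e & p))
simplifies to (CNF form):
True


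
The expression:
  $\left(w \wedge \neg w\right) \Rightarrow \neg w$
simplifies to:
$\text{True}$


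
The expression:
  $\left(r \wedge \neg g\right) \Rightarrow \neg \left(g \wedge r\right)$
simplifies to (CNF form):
$\text{True}$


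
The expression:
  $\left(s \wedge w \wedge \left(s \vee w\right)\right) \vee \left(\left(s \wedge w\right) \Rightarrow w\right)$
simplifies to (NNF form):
$\text{True}$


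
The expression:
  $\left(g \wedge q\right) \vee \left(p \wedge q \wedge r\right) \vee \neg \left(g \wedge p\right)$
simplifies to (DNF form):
$q \vee \neg g \vee \neg p$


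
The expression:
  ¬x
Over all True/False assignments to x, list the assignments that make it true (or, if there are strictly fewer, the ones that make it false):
is true only for:
  x=False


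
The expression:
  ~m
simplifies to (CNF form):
~m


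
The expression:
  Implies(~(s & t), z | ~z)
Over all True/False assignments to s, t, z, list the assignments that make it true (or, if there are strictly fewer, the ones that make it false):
is always true.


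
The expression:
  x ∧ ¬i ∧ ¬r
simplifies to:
x ∧ ¬i ∧ ¬r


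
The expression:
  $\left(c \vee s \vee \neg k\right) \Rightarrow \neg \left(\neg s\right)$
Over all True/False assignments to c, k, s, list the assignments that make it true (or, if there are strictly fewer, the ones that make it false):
is false only for:
  c=False, k=False, s=False;
  c=True, k=False, s=False;
  c=True, k=True, s=False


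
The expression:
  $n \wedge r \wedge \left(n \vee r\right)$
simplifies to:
$n \wedge r$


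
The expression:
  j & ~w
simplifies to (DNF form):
j & ~w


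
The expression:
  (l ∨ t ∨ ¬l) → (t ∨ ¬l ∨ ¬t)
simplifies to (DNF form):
True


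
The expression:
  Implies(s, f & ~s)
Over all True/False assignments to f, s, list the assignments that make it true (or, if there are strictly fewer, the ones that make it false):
is true only for:
  f=False, s=False;
  f=True, s=False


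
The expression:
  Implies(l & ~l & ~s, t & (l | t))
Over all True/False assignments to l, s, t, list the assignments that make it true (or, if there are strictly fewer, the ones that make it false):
is always true.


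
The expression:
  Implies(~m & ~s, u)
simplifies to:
m | s | u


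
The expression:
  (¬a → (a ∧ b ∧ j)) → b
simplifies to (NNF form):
b ∨ ¬a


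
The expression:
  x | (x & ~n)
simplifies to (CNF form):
x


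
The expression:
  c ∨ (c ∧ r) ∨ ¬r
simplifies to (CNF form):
c ∨ ¬r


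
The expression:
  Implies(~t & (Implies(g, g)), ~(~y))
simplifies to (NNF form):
t | y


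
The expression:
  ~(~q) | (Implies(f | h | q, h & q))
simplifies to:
q | (~f & ~h)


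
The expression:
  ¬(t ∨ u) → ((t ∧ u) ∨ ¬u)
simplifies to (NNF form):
True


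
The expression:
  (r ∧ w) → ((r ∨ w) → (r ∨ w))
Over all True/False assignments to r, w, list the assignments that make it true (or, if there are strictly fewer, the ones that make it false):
is always true.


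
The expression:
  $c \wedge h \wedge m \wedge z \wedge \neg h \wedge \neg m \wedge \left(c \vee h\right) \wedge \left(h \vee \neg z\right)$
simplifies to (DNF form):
$\text{False}$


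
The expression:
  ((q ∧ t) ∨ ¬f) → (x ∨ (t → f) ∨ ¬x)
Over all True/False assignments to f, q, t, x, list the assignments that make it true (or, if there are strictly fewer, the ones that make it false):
is always true.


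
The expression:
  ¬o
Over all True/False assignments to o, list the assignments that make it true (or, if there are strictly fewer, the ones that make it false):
is true only for:
  o=False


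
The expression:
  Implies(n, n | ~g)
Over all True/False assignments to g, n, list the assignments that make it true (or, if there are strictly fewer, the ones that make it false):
is always true.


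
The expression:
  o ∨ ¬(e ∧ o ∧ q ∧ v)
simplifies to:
True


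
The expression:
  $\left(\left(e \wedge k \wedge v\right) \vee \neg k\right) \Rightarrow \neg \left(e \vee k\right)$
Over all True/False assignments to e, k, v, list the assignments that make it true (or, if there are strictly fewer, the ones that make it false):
is false only for:
  e=True, k=False, v=False;
  e=True, k=False, v=True;
  e=True, k=True, v=True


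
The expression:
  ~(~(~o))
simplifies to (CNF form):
~o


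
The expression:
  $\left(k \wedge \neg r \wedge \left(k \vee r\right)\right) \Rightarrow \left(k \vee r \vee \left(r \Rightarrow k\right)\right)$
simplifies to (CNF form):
$\text{True}$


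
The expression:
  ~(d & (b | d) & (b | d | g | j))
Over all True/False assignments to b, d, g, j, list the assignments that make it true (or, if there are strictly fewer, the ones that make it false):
is true only for:
  b=False, d=False, g=False, j=False;
  b=False, d=False, g=False, j=True;
  b=False, d=False, g=True, j=False;
  b=False, d=False, g=True, j=True;
  b=True, d=False, g=False, j=False;
  b=True, d=False, g=False, j=True;
  b=True, d=False, g=True, j=False;
  b=True, d=False, g=True, j=True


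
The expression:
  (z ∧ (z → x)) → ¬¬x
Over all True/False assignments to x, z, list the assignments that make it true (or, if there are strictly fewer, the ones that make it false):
is always true.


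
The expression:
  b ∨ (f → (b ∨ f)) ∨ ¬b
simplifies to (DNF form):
True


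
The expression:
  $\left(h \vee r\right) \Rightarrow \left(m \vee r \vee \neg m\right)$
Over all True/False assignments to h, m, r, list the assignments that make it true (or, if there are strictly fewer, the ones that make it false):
is always true.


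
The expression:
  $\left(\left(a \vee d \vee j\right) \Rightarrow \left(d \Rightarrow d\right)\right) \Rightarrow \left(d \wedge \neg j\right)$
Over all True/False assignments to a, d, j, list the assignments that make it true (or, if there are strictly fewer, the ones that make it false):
is true only for:
  a=False, d=True, j=False;
  a=True, d=True, j=False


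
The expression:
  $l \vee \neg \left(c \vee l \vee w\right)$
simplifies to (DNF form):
$l \vee \left(\neg c \wedge \neg w\right)$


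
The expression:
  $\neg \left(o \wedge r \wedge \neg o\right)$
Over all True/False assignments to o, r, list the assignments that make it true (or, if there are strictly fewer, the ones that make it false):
is always true.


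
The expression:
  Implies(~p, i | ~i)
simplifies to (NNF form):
True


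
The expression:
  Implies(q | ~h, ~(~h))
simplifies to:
h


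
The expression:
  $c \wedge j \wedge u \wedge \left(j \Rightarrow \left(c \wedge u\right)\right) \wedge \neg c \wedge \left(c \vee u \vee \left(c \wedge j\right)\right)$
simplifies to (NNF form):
$\text{False}$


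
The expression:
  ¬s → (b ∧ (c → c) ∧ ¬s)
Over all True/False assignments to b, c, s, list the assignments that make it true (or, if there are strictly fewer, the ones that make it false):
is false only for:
  b=False, c=False, s=False;
  b=False, c=True, s=False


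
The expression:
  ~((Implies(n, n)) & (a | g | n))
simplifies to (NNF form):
~a & ~g & ~n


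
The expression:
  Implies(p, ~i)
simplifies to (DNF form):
~i | ~p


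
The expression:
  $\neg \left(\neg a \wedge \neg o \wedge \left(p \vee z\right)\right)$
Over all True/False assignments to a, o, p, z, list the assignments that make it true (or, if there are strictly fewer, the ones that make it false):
is false only for:
  a=False, o=False, p=False, z=True;
  a=False, o=False, p=True, z=False;
  a=False, o=False, p=True, z=True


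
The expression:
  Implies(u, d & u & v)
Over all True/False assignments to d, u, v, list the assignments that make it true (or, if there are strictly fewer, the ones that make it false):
is false only for:
  d=False, u=True, v=False;
  d=False, u=True, v=True;
  d=True, u=True, v=False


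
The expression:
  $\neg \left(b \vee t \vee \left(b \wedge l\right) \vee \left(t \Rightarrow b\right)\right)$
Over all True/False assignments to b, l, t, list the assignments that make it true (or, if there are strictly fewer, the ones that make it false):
is never true.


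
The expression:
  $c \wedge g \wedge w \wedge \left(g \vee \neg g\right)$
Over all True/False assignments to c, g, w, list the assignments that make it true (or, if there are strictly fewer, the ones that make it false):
is true only for:
  c=True, g=True, w=True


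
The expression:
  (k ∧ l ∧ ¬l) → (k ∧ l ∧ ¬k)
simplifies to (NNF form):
True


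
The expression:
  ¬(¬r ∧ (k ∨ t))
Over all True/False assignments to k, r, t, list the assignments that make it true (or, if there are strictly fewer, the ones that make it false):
is false only for:
  k=False, r=False, t=True;
  k=True, r=False, t=False;
  k=True, r=False, t=True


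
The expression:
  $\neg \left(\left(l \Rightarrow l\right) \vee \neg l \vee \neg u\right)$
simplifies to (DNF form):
$\text{False}$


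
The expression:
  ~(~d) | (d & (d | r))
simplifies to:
d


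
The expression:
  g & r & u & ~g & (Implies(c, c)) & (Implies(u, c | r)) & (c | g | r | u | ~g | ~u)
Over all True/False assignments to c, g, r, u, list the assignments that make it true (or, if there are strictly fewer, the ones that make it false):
is never true.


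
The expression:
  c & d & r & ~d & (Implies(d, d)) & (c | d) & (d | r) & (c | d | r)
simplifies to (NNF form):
False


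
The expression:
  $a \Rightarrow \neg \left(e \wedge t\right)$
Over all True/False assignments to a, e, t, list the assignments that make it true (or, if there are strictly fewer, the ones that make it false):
is false only for:
  a=True, e=True, t=True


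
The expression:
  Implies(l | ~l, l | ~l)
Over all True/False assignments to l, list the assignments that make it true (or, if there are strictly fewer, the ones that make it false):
is always true.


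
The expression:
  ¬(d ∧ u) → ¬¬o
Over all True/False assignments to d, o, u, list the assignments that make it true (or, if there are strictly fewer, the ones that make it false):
is false only for:
  d=False, o=False, u=False;
  d=False, o=False, u=True;
  d=True, o=False, u=False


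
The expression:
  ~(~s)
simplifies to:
s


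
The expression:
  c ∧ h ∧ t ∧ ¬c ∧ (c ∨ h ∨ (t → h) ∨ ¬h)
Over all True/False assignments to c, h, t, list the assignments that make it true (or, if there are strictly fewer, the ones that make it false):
is never true.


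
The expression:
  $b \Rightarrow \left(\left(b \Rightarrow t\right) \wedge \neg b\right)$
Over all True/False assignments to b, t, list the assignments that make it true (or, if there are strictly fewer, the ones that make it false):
is true only for:
  b=False, t=False;
  b=False, t=True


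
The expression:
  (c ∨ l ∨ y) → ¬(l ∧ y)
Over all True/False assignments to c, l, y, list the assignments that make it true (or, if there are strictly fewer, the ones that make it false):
is false only for:
  c=False, l=True, y=True;
  c=True, l=True, y=True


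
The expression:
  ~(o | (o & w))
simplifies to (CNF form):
~o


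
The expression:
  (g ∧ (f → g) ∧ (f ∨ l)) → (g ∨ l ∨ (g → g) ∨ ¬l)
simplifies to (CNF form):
True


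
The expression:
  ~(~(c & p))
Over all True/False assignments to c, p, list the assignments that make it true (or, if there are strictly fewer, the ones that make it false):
is true only for:
  c=True, p=True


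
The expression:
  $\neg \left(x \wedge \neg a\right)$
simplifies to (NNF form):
$a \vee \neg x$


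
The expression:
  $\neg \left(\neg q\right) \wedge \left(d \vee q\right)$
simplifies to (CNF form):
$q$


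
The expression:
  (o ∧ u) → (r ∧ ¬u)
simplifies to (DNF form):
¬o ∨ ¬u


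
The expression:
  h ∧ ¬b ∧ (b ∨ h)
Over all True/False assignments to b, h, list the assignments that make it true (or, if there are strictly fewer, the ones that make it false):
is true only for:
  b=False, h=True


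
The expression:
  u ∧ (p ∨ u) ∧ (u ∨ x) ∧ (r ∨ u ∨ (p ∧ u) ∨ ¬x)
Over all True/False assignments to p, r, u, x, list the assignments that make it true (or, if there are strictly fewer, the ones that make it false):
is true only for:
  p=False, r=False, u=True, x=False;
  p=False, r=False, u=True, x=True;
  p=False, r=True, u=True, x=False;
  p=False, r=True, u=True, x=True;
  p=True, r=False, u=True, x=False;
  p=True, r=False, u=True, x=True;
  p=True, r=True, u=True, x=False;
  p=True, r=True, u=True, x=True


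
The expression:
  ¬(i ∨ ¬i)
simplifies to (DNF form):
False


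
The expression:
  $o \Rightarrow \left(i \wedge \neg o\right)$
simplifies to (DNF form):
$\neg o$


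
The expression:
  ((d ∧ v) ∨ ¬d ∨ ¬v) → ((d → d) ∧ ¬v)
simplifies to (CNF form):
¬v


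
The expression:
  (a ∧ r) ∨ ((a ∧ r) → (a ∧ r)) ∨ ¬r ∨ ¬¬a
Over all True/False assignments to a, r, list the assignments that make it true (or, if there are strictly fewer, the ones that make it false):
is always true.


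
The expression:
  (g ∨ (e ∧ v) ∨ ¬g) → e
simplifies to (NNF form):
e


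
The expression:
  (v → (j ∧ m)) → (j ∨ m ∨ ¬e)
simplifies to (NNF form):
j ∨ m ∨ v ∨ ¬e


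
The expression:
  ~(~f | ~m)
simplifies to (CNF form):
f & m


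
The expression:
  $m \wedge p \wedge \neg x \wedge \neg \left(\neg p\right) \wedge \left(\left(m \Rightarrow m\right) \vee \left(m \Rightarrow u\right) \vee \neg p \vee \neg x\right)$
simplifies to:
$m \wedge p \wedge \neg x$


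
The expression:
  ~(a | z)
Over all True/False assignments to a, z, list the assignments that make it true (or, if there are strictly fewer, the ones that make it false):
is true only for:
  a=False, z=False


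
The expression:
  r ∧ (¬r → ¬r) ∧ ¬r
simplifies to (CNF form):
False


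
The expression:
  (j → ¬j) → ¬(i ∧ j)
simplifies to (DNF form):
True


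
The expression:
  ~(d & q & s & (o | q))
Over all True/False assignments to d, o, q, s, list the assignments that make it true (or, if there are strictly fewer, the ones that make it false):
is false only for:
  d=True, o=False, q=True, s=True;
  d=True, o=True, q=True, s=True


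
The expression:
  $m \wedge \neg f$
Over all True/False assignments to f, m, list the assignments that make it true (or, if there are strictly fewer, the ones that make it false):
is true only for:
  f=False, m=True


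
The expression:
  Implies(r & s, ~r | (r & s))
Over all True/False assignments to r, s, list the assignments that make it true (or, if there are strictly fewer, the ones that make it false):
is always true.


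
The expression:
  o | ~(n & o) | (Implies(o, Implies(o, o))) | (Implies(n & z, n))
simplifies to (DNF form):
True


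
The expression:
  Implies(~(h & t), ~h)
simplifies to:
t | ~h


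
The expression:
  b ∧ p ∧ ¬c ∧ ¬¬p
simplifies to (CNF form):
b ∧ p ∧ ¬c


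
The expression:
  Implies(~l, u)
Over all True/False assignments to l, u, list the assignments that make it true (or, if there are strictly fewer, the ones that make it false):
is false only for:
  l=False, u=False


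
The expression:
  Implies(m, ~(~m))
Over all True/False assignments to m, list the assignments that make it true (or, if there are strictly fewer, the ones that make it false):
is always true.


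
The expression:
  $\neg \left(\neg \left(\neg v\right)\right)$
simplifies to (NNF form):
$\neg v$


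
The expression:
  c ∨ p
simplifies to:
c ∨ p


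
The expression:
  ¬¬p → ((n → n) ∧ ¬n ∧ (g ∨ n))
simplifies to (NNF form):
(g ∧ ¬n) ∨ ¬p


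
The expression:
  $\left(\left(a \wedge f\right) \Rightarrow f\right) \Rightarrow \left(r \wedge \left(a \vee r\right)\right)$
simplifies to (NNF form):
$r$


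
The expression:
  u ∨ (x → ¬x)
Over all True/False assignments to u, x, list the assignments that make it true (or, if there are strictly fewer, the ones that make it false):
is false only for:
  u=False, x=True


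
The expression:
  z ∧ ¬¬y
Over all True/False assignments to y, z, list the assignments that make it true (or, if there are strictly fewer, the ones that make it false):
is true only for:
  y=True, z=True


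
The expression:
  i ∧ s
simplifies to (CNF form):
i ∧ s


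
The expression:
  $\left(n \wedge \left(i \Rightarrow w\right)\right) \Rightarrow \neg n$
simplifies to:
$\left(i \wedge \neg w\right) \vee \neg n$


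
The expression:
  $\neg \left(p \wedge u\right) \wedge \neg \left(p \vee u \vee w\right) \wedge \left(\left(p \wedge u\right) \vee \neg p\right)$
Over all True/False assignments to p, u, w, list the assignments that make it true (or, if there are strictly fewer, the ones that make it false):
is true only for:
  p=False, u=False, w=False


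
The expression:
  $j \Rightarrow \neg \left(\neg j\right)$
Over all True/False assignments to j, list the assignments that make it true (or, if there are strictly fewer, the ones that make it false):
is always true.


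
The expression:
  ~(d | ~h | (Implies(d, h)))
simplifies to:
False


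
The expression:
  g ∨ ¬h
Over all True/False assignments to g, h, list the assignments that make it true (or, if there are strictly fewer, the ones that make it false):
is false only for:
  g=False, h=True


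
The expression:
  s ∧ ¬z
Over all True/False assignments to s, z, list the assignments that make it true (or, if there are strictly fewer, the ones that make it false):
is true only for:
  s=True, z=False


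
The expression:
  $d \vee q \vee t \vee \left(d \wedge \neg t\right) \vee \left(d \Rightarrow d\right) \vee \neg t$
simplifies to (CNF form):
$\text{True}$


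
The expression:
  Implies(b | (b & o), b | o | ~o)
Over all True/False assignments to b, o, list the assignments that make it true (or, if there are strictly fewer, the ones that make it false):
is always true.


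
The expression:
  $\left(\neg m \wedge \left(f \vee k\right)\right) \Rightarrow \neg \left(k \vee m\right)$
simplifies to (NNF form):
$m \vee \neg k$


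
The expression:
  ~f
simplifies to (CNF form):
~f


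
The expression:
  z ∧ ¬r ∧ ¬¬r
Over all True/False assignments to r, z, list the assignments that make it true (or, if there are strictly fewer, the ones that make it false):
is never true.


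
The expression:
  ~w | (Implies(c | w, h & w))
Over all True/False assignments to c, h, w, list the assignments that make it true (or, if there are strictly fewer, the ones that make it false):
is false only for:
  c=False, h=False, w=True;
  c=True, h=False, w=True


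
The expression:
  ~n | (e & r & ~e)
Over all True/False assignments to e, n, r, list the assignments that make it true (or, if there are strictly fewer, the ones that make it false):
is true only for:
  e=False, n=False, r=False;
  e=False, n=False, r=True;
  e=True, n=False, r=False;
  e=True, n=False, r=True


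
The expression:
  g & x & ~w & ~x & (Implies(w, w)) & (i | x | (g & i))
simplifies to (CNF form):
False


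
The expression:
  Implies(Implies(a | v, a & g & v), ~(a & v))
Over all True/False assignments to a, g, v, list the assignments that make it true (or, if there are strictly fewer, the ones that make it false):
is false only for:
  a=True, g=True, v=True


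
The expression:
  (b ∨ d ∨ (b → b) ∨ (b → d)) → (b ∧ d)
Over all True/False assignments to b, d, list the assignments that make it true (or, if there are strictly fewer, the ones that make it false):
is true only for:
  b=True, d=True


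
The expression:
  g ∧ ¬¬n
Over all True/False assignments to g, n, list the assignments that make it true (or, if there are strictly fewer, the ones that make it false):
is true only for:
  g=True, n=True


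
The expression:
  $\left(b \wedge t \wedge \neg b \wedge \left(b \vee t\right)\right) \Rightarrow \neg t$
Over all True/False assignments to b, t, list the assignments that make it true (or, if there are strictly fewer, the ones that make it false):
is always true.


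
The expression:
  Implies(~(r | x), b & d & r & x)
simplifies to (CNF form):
r | x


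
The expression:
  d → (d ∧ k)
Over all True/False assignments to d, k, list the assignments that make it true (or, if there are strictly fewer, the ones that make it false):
is false only for:
  d=True, k=False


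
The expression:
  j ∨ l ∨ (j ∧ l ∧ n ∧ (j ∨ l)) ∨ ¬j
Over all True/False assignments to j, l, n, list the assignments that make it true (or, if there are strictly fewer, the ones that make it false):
is always true.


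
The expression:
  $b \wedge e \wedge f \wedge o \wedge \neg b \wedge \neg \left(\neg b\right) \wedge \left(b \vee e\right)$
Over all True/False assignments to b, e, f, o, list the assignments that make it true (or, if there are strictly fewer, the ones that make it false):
is never true.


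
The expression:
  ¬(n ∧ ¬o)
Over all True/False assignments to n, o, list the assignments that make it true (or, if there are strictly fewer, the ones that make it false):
is false only for:
  n=True, o=False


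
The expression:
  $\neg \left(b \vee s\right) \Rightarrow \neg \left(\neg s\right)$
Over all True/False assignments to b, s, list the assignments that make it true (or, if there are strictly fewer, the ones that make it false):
is false only for:
  b=False, s=False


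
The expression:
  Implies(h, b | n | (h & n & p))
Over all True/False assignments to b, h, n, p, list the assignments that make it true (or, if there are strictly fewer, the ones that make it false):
is false only for:
  b=False, h=True, n=False, p=False;
  b=False, h=True, n=False, p=True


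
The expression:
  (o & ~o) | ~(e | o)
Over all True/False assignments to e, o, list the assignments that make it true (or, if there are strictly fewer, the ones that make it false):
is true only for:
  e=False, o=False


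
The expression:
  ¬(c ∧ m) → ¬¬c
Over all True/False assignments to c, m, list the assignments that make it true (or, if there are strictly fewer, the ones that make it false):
is true only for:
  c=True, m=False;
  c=True, m=True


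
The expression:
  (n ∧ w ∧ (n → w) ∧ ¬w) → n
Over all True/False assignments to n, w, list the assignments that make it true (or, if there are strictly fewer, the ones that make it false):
is always true.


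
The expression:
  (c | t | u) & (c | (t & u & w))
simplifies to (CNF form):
(c | t) & (c | u) & (c | w)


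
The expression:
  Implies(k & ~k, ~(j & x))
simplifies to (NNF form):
True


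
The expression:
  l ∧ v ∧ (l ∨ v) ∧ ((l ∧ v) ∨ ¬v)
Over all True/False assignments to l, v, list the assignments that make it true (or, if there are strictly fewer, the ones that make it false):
is true only for:
  l=True, v=True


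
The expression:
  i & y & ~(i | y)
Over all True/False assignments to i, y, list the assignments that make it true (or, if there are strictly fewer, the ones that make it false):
is never true.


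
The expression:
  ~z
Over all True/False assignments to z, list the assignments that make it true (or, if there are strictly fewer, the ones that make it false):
is true only for:
  z=False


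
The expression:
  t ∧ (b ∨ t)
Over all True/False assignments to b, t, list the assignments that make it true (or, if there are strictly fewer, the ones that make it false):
is true only for:
  b=False, t=True;
  b=True, t=True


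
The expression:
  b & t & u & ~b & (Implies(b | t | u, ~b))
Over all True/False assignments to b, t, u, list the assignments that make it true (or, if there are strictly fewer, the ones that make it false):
is never true.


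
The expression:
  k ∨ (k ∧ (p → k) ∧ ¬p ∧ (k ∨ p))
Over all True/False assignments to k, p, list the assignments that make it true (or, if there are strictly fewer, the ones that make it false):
is true only for:
  k=True, p=False;
  k=True, p=True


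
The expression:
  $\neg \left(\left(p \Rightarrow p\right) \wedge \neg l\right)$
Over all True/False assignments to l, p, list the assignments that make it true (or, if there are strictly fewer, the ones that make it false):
is true only for:
  l=True, p=False;
  l=True, p=True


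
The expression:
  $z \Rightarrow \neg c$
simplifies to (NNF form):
$\neg c \vee \neg z$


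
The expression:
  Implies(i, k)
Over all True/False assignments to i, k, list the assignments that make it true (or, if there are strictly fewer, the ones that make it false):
is false only for:
  i=True, k=False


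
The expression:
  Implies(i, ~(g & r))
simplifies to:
~g | ~i | ~r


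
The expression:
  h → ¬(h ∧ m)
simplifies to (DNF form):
¬h ∨ ¬m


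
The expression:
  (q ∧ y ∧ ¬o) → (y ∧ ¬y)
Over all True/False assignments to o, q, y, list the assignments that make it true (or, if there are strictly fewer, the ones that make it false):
is false only for:
  o=False, q=True, y=True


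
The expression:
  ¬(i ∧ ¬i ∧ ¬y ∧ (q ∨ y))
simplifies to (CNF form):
True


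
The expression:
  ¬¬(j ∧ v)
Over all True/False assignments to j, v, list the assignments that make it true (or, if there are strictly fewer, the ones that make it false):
is true only for:
  j=True, v=True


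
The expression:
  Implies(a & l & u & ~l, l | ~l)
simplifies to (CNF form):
True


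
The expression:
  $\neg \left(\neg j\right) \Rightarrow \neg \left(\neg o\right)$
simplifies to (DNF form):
$o \vee \neg j$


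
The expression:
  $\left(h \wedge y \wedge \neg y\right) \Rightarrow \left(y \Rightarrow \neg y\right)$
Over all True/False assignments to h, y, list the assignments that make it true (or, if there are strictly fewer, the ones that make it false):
is always true.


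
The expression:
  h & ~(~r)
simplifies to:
h & r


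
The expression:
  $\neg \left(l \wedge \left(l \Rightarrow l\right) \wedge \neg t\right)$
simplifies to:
$t \vee \neg l$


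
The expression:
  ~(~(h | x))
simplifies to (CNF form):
h | x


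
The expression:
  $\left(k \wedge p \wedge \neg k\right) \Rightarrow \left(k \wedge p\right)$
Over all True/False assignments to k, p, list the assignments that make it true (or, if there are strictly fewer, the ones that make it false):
is always true.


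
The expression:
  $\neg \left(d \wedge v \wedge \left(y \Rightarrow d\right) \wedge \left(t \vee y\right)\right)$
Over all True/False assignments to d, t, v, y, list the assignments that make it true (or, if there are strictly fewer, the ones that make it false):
is false only for:
  d=True, t=False, v=True, y=True;
  d=True, t=True, v=True, y=False;
  d=True, t=True, v=True, y=True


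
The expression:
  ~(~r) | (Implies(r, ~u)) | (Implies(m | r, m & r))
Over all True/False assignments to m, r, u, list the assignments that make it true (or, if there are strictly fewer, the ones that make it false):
is always true.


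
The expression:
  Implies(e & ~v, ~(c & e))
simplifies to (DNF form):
v | ~c | ~e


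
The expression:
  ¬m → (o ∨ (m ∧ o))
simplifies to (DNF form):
m ∨ o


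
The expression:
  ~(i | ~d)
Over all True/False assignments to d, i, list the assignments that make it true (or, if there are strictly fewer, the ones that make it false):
is true only for:
  d=True, i=False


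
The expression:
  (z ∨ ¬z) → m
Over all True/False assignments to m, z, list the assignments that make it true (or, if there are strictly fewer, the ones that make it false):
is true only for:
  m=True, z=False;
  m=True, z=True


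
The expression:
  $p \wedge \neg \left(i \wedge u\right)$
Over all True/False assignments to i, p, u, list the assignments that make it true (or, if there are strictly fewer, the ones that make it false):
is true only for:
  i=False, p=True, u=False;
  i=False, p=True, u=True;
  i=True, p=True, u=False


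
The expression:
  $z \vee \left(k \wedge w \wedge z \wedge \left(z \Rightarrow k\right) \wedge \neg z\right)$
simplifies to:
$z$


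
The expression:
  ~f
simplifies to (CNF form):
~f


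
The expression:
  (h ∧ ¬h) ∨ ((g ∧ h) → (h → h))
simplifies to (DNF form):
True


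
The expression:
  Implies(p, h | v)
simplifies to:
h | v | ~p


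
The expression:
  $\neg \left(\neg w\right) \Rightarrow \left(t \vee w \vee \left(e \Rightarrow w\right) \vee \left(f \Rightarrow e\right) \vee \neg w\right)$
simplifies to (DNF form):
$\text{True}$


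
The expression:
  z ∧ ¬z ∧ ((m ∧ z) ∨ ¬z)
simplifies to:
False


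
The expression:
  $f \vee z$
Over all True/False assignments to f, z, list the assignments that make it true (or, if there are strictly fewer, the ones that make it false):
is false only for:
  f=False, z=False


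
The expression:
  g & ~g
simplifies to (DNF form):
False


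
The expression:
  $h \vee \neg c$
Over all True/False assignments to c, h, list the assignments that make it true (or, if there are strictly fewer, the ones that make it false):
is false only for:
  c=True, h=False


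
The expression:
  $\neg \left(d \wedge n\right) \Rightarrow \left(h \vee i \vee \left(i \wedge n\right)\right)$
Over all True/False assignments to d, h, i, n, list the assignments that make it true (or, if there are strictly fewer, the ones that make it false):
is false only for:
  d=False, h=False, i=False, n=False;
  d=False, h=False, i=False, n=True;
  d=True, h=False, i=False, n=False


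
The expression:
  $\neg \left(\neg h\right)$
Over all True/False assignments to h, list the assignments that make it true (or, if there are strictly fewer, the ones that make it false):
is true only for:
  h=True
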